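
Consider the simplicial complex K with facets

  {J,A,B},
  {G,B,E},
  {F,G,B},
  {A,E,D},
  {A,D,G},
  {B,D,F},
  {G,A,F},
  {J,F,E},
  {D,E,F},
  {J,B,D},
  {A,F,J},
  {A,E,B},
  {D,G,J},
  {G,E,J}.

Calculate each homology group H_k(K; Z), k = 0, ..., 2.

Order the vertices as A < B < D < E < F < G < J. Listing each simplex with vertices in this order, K has dimension 2 with simplices:

  0-simplices (7): A, B, D, E, F, G, J
  1-simplices (21): AB, AD, AE, AF, AG, AJ, BD, BE, BF, BG, BJ, DE, DF, DG, DJ, EF, EG, EJ, FG, FJ, GJ
  2-simplices (14): ABE, ABJ, ADE, ADG, AFG, AFJ, BDF, BDJ, BEG, BFG, DEF, DGJ, EFJ, EGJ

Hence C_0 ≅ Z^7, C_1 ≅ Z^21, C_2 ≅ Z^14.

The boundary map ∂_1: C_1 → C_0 sends each edge [p,q] (with p < q) to q − p. For instance
  ∂DG = G − D.
As a 7×21 matrix over Z this has rank 6, with invariant factors (1,1,1,1,1,1).

Boundary ∂_2: C_2 → C_1 maps a triangle to the signed sum of its edges. For instance
  ∂EFJ = FJ − EJ + EF,
  ∂DGJ = GJ − DJ + DG.
This gives a 21×14 integer matrix of rank 13; reducing to Smith normal form yields diagonal entries (1,1,1,1,1,1,1,1,1,1,1,1,1).

From H_k ≅ ker(∂_k) / im(∂_{k+1}) we obtain:

  H_0: rank C_0 − rank ∂_1 = 7 − 6 = 1, and the invariant factors of ∂_1 are all 1, so H_0 ≅ Z.
  H_1: rank ker ∂_1 − rank ∂_2 = (21 − 6) − 13 = 2, and the invariant factors of ∂_2 are all 1, so H_1 ≅ Z^2.
  H_2: rank ker ∂_2 − rank ∂_3 = (14 − 13) − 0 = 1, and there is no ∂_3, so H_2 ≅ Z.

As a check, the Euler characteristic is 7 − 21 + 14 = 0, which agrees with 1 − 2 + 1 = 0.

H_0 = Z,  H_1 = Z^2,  H_2 = Z.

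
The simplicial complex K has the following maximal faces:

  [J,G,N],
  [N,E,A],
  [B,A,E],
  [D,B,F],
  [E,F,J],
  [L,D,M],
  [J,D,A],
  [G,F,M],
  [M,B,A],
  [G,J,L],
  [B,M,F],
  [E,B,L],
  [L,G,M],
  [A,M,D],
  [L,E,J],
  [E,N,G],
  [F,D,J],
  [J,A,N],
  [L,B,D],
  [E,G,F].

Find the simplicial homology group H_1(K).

H_1 = Z ⊕ Z/2.

Fix the vertex order A < B < D < E < F < G < J < L < M < N and write every simplex with vertices in increasing order. Then dim K = 2 and the simplices of K are:

  0-simplices (10): A, B, D, E, F, G, J, L, M, N
  1-simplices (30): AB, AD, AE, AJ, AM, AN, BD, BE, BF, BL, BM, DF, DJ, DL, DM, EF, EG, EJ, EL, EN, FG, FJ, FM, GJ, GL, GM, GN, JL, JN, LM
  2-simplices (20): ABE, ABM, ADJ, ADM, AEN, AJN, BDF, BDL, BEL, BFM, DFJ, DLM, EFG, EFJ, EGN, EJL, FGM, GJL, GJN, GLM

giving chain groups C_0 ≅ Z^10, C_1 ≅ Z^30, C_2 ≅ Z^20.

∂_1: C_1 → C_0 is given by ∂[p,q] = [q] − [p]. For instance
  ∂EL = L − E.
The resulting 10×30 matrix has rank 9, and its Smith normal form has invariant factors (1,1,1,1,1,1,1,1,1).

∂_2: C_2 → C_1 acts by ∂[p,q,r] = [q,r] − [p,r] + [p,q]. For instance
  ∂DFJ = FJ − DJ + DF,
  ∂AEN = EN − AN + AE.
As a 30×20 matrix over Z this has rank 20, with invariant factors (1,1,1,1,1,1,1,1,1,1,1,1,1,1,1,1,1,1,1,2).

From H_k ≅ ker(∂_k) / im(∂_{k+1}) we obtain:

  H_1: rank ker ∂_1 − rank ∂_2 = (30 − 9) − 20 = 1, and ∂_2 has invariant factor 2 > 1, so H_1 ≅ Z ⊕ Z/2.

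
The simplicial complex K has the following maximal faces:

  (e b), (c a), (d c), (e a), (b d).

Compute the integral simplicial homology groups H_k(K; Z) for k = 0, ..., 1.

Fix the vertex order a < b < c < d < e and write every simplex with vertices in increasing order. Then dim K = 1 and the simplices of K are:

  0-simplices (5): a, b, c, d, e
  1-simplices (5): ac, ae, bd, be, cd

so the chain groups are C_0 ≅ Z^5, C_1 ≅ Z^5.

∂_1: C_1 → C_0 maps an edge to its endpoints' difference, ∂[p,q] = q − p.
The 5×5 boundary matrix has rank 4 and Smith normal form diag(1,1,1,1).

Reading off H_k = ker ∂_k / im ∂_{k+1}:

  H_0: rank C_0 − rank ∂_1 = 5 − 4 = 1, and the invariant factors of ∂_1 are all 1, so H_0 = Z.
  H_1: rank ker ∂_1 − rank ∂_2 = (5 − 4) − 0 = 1, and there is no ∂_2, so H_1 = Z.

As a check, the Euler characteristic is 5 − 5 = 0, which agrees with 1 − 1 = 0.

H_0 ≅ Z,  H_1 ≅ Z.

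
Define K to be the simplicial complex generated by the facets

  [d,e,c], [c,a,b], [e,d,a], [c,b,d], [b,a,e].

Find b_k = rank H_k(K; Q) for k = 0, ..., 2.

b_0 = 1, b_1 = 1, b_2 = 0.

K has 5 vertices, 10 edges, 5 triangles.
rank ∂_0 = 0, rank ∂_1 = 4 ⇒ b_0 = 5 − 0 − 4 = 1; all invariant factors of ∂_1 are 1 so no torsion. So H_0 ≅ Z.
rank ∂_1 = 4, rank ∂_2 = 5 ⇒ b_1 = 10 − 4 − 5 = 1; all invariant factors of ∂_2 are 1 so no torsion. So H_1 ≅ Z.
rank ∂_2 = 5, rank ∂_3 = 0 ⇒ b_2 = 5 − 5 − 0 = 0. So H_2 ≅ 0.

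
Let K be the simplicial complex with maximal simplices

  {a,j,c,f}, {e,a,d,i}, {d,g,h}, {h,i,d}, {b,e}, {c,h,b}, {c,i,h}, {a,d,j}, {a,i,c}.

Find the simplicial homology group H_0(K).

H_0 ≅ Z.

K has 10 vertices, 22 edges, 14 triangles, 2 3-simplices.
rank ∂_0 = 0, rank ∂_1 = 9 ⇒ b_0 = 10 − 0 − 9 = 1; all invariant factors of ∂_1 are 1 so no torsion. So H_0 = Z.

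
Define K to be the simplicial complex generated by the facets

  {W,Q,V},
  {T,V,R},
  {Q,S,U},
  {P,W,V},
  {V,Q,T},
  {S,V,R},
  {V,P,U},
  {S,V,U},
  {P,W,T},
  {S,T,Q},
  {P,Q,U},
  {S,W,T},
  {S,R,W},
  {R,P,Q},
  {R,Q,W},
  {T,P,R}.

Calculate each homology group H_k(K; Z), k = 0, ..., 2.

H_0 = Z,  H_1 = Z^2,  H_2 = Z.

Fix the vertex order P < Q < R < S < T < U < V < W and write every simplex with vertices in increasing order. Then dim K = 2 and the simplices of K are:

  0-simplices (8): P, Q, R, S, T, U, V, W
  1-simplices (24): PQ, PR, PT, PU, PV, PW, QR, QS, QT, QU, QV, QW, RS, RT, RV, RW, ST, SU, SV, SW, TV, TW, UV, VW
  2-simplices (16): PQR, PQU, PRT, PTW, PUV, PVW, QRW, QST, QSU, QTV, QVW, RSV, RSW, RTV, STW, SUV

so the chain groups are C_0 ≅ Z^8, C_1 ≅ Z^24, C_2 ≅ Z^16.

∂_1: C_1 → C_0 maps an edge to its endpoints' difference, ∂[p,q] = q − p. For instance
  ∂SV = V − S.
The 8×24 boundary matrix has rank 7 and Smith normal form diag(1,1,1,1,1,1,1).

The boundary map ∂_2: C_2 → C_1 maps a triangle to the signed sum of its edges. For instance
  ∂RSW = SW − RW + RS,
  ∂QTV = TV − QV + QT.
The resulting 24×16 matrix has rank 15, and its Smith normal form has invariant factors (1,1,1,1,1,1,1,1,1,1,1,1,1,1,1).

Reading off H_k = ker ∂_k / im ∂_{k+1}:

  H_0: rank C_0 − rank ∂_1 = 8 − 7 = 1, and the invariant factors of ∂_1 are all 1, so H_0 = Z.
  H_1: rank ker ∂_1 − rank ∂_2 = (24 − 7) − 15 = 2, and the invariant factors of ∂_2 are all 1, so H_1 = Z^2.
  H_2: rank ker ∂_2 − rank ∂_3 = (16 − 15) − 0 = 1, and there is no ∂_3, so H_2 = Z.

As a check, the Euler characteristic is 8 − 24 + 16 = 0, which agrees with 1 − 2 + 1 = 0.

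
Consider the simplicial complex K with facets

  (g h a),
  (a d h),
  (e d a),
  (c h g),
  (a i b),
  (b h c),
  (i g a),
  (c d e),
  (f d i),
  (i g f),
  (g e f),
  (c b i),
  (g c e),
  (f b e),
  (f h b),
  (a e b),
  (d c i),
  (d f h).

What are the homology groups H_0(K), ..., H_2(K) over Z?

H_0 ≅ Z,  H_1 ≅ Z^2,  H_2 ≅ Z.

We work with the vertex ordering a < b < c < d < e < f < g < h < i. The simplices of K, each written with vertices in increasing order, are:

  0-simplices (9): a, b, c, d, e, f, g, h, i
  1-simplices (27): ab, ad, ae, ag, ah, ai, bc, be, bf, bh, bi, cd, ce, cg, ch, ci, de, df, dh, di, ef, eg, fg, fh, fi, gh, gi
  2-simplices (18): abe, abi, ade, adh, agh, agi, bch, bci, bef, bfh, cde, cdi, ceg, cgh, dfh, dfi, efg, fgi

Hence C_0 ≅ Z^9, C_1 ≅ Z^27, C_2 ≅ Z^18.

Boundary ∂_1: C_1 → C_0 sends each edge [p,q] (with p < q) to q − p.
As a 9×27 matrix over Z this has rank 8, with invariant factors (1,1,1,1,1,1,1,1).

The boundary map ∂_2: C_2 → C_1 sends each 2-simplex [p,q,r] to [q,r] − [p,r] + [p,q]. For instance
  ∂bef = ef − bf + be,
  ∂bfh = fh − bh + bf.
As a 27×18 matrix over Z this has rank 17, with invariant factors (1,1,1,1,1,1,1,1,1,1,1,1,1,1,1,1,1).

Computing H_k = (kernel of ∂_k) / (image of ∂_{k+1}):

  H_0: rank C_0 − rank ∂_1 = 9 − 8 = 1, and the invariant factors of ∂_1 are all 1, so H_0 = Z.
  H_1: rank ker ∂_1 − rank ∂_2 = (27 − 8) − 17 = 2, and the invariant factors of ∂_2 are all 1, so H_1 = Z^2.
  H_2: rank ker ∂_2 − rank ∂_3 = (18 − 17) − 0 = 1, and there is no ∂_3, so H_2 = Z.

(K is a triangulation of the torus T^2.)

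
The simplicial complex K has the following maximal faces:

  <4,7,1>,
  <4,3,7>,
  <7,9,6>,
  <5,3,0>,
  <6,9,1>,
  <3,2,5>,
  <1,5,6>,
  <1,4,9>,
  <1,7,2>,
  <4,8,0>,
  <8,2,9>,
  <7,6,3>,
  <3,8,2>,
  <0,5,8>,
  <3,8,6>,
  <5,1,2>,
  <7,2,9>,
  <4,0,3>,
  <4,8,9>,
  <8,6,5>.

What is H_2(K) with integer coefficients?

H_2 = 0.

Take the total order 0 < 1 < 2 < 3 < 4 < 5 < 6 < 7 < 8 < 9 on the vertex set. Then K (dimension 2) consists of the simplices:

  0-simplices (10): [0], [1], [2], [3], [4], [5], [6], [7], [8], [9]
  1-simplices (30): (30 of them)
  2-simplices (20): (20 of them)

Hence C_0 ≅ Z^10, C_1 ≅ Z^30, C_2 ≅ Z^20.

The boundary map ∂_1: C_1 → C_0 maps an edge to its endpoints' difference, ∂[p,q] = q − p.
The resulting 10×30 matrix has rank 9, and its Smith normal form has invariant factors (1,1,1,1,1,1,1,1,1).

∂_2: C_2 → C_1 sends each 2-simplex [p,q,r] to [q,r] − [p,r] + [p,q]. For instance
  ∂[1,4,7] = [4,7] − [1,7] + [1,4],
  ∂[1,6,9] = [6,9] − [1,9] + [1,6].
The 30×20 boundary matrix has rank 20 and Smith normal form diag(1,1,1,1,1,1,1,1,1,1,1,1,1,1,1,1,1,1,1,2).

Computing H_k = (kernel of ∂_k) / (image of ∂_{k+1}):

  H_2: rank ker ∂_2 − rank ∂_3 = (20 − 20) − 0 = 0, and there is no ∂_3, so H_2 = 0.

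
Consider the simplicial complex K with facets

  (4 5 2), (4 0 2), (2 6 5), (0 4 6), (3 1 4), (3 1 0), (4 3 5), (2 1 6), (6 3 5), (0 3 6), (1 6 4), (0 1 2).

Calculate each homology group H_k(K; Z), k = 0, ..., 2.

H_0 = Z,  H_1 = Z/2,  H_2 = 0.

K has 7 vertices, 18 edges, 12 triangles.
rank ∂_0 = 0, rank ∂_1 = 6 ⇒ b_0 = 7 − 0 − 6 = 1; all invariant factors of ∂_1 are 1 so no torsion. So H_0 = Z.
rank ∂_1 = 6, rank ∂_2 = 12 ⇒ b_1 = 18 − 6 − 12 = 0; ∂_2 has invariant factor(s) [2] giving torsion. So H_1 = Z/2.
rank ∂_2 = 12, rank ∂_3 = 0 ⇒ b_2 = 12 − 12 − 0 = 0. So H_2 = 0.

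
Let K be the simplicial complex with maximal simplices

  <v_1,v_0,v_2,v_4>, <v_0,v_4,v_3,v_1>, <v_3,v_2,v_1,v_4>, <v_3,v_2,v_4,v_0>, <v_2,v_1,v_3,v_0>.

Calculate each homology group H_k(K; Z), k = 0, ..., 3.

H_0 = Z,  H_1 = 0,  H_2 = 0,  H_3 = Z.

K has 5 vertices, 10 edges, 10 triangles, 5 3-simplices.
rank ∂_0 = 0, rank ∂_1 = 4 ⇒ b_0 = 5 − 0 − 4 = 1; all invariant factors of ∂_1 are 1 so no torsion. So H_0 = Z.
rank ∂_1 = 4, rank ∂_2 = 6 ⇒ b_1 = 10 − 4 − 6 = 0; all invariant factors of ∂_2 are 1 so no torsion. So H_1 = 0.
rank ∂_2 = 6, rank ∂_3 = 4 ⇒ b_2 = 10 − 6 − 4 = 0; all invariant factors of ∂_3 are 1 so no torsion. So H_2 = 0.
rank ∂_3 = 4, rank ∂_4 = 0 ⇒ b_3 = 5 − 4 − 0 = 1. So H_3 = Z.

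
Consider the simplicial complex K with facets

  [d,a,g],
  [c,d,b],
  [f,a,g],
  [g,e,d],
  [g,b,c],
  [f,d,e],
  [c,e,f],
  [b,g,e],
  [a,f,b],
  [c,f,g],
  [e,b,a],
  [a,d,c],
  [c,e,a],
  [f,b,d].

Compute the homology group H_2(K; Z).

H_2 ≅ Z.

Order the vertices as a < b < c < d < e < f < g. Listing each simplex with vertices in this order, K has dimension 2 with simplices:

  0-simplices (7): a, b, c, d, e, f, g
  1-simplices (21): ab, ac, ad, ae, af, ag, bc, bd, be, bf, bg, cd, ce, cf, cg, de, df, dg, ef, eg, fg
  2-simplices (14): abe, abf, acd, ace, adg, afg, bcd, bcg, bdf, beg, cef, cfg, def, deg

so the chain groups are C_0 ≅ Z^7, C_1 ≅ Z^21, C_2 ≅ Z^14.

Boundary ∂_1: C_1 → C_0 is given by ∂[p,q] = [q] − [p].
As a 7×21 matrix over Z this has rank 6, with invariant factors (1,1,1,1,1,1).

The boundary map ∂_2: C_2 → C_1 acts by ∂[p,q,r] = [q,r] − [p,r] + [p,q]. For instance
  ∂adg = dg − ag + ad,
  ∂bdf = df − bf + bd.
The resulting 21×14 matrix has rank 13, and its Smith normal form has invariant factors (1,1,1,1,1,1,1,1,1,1,1,1,1).

Computing H_k = (kernel of ∂_k) / (image of ∂_{k+1}):

  H_2: rank ker ∂_2 − rank ∂_3 = (14 − 13) − 0 = 1, and there is no ∂_3, so H_2 ≅ Z.

(K is a triangulation of the torus T^2.)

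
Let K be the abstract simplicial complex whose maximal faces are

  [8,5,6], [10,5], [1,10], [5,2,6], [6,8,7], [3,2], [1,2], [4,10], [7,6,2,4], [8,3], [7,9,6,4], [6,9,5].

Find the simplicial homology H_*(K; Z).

H_0 = Z,  H_1 = Z^3,  H_2 = 0,  H_3 = 0.

Order the vertices as 1 < 2 < 3 < 4 < 5 < 6 < 7 < 8 < 9 < 10. Listing each simplex with vertices in this order, K has dimension 3 with simplices:

  0-simplices (10): [1], [2], [3], [4], [5], [6], [7], [8], [9], [10]
  1-simplices (21): [1,2], [1,10], [2,3], [2,4], [2,5], [2,6], [2,7], [3,8], [4,6], [4,7], [4,9], [4,10], [5,6], [5,8], [5,9], [5,10], [6,7], [6,8], [6,9], [7,8], [7,9]
  2-simplices (11): [2,4,6], [2,4,7], [2,5,6], [2,6,7], [4,6,7], [4,6,9], [4,7,9], [5,6,8], [5,6,9], [6,7,8], [6,7,9]
  3-simplices (2): [2,4,6,7], [4,6,7,9]

so the chain groups are C_0 ≅ Z^10, C_1 ≅ Z^21, C_2 ≅ Z^11, C_3 ≅ Z^2.

The boundary map ∂_1: C_1 → C_0 is given by ∂[p,q] = [q] − [p]. For instance
  ∂[4,6] = [6] − [4].
The 10×21 boundary matrix has rank 9 and Smith normal form diag(1,1,1,1,1,1,1,1,1).

The boundary map ∂_2: C_2 → C_1 maps a triangle to the signed sum of its edges. For instance
  ∂[6,7,9] = [7,9] − [6,9] + [6,7],
  ∂[2,5,6] = [5,6] − [2,6] + [2,5].
The 21×11 boundary matrix has rank 9 and Smith normal form diag(1,1,1,1,1,1,1,1,1).

The boundary map ∂_3: C_3 → C_2 sends each 3-simplex σ to the alternating sum Σ_i (−1)^i (σ with its i-th vertex removed). For instance
  ∂[4,6,7,9] = [6,7,9] − [4,7,9] + [4,6,9] − [4,6,7],
  ∂[2,4,6,7] = [4,6,7] − [2,6,7] + [2,4,7] − [2,4,6].
As a 11×2 matrix over Z this has rank 2, with invariant factors (1,1).

Reading off H_k = ker ∂_k / im ∂_{k+1}:

  H_0: rank C_0 − rank ∂_1 = 10 − 9 = 1, and the invariant factors of ∂_1 are all 1, so H_0 = Z.
  H_1: rank ker ∂_1 − rank ∂_2 = (21 − 9) − 9 = 3, and the invariant factors of ∂_2 are all 1, so H_1 = Z^3.
  H_2: rank ker ∂_2 − rank ∂_3 = (11 − 9) − 2 = 0, and the invariant factors of ∂_3 are all 1, so H_2 = 0.
  H_3: rank ker ∂_3 − rank ∂_4 = (2 − 2) − 0 = 0, and there is no ∂_4, so H_3 = 0.

As a check, the Euler characteristic is 10 − 21 + 11 − 2 = -2, which agrees with 1 − 3 + 0 − 0 = -2.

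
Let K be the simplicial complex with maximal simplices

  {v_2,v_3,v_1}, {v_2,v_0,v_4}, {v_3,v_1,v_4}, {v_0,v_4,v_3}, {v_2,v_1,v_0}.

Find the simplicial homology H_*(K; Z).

H_0 ≅ Z,  H_1 ≅ Z,  H_2 = 0.

Order the vertices as v_0 < v_1 < v_2 < v_3 < v_4. Listing each simplex with vertices in this order, K has dimension 2 with simplices:

  0-simplices (5): [v_0], [v_1], [v_2], [v_3], [v_4]
  1-simplices (10): [v_0,v_1], [v_0,v_2], [v_0,v_3], [v_0,v_4], [v_1,v_2], [v_1,v_3], [v_1,v_4], [v_2,v_3], [v_2,v_4], [v_3,v_4]
  2-simplices (5): [v_0,v_1,v_2], [v_0,v_2,v_4], [v_0,v_3,v_4], [v_1,v_2,v_3], [v_1,v_3,v_4]

so the chain groups are C_0 ≅ Z^5, C_1 ≅ Z^10, C_2 ≅ Z^5.

Boundary ∂_1: C_1 → C_0 maps an edge to its endpoints' difference, ∂[p,q] = q − p. For instance
  ∂[v_1,v_3] = [v_3] − [v_1].
The 5×10 boundary matrix has rank 4 and Smith normal form diag(1,1,1,1).

Boundary ∂_2: C_2 → C_1 maps a triangle to the signed sum of its edges. For instance
  ∂[v_0,v_2,v_4] = [v_2,v_4] − [v_0,v_4] + [v_0,v_2],
  ∂[v_0,v_3,v_4] = [v_3,v_4] − [v_0,v_4] + [v_0,v_3].
The resulting 10×5 matrix has rank 5, and its Smith normal form has invariant factors (1,1,1,1,1).

Reading off H_k = ker ∂_k / im ∂_{k+1}:

  H_0: rank C_0 − rank ∂_1 = 5 − 4 = 1, and the invariant factors of ∂_1 are all 1, so H_0 = Z.
  H_1: rank ker ∂_1 − rank ∂_2 = (10 − 4) − 5 = 1, and the invariant factors of ∂_2 are all 1, so H_1 = Z.
  H_2: rank ker ∂_2 − rank ∂_3 = (5 − 5) − 0 = 0, and there is no ∂_3, so H_2 = 0.

As a check, the Euler characteristic is 5 − 10 + 5 = 0, which agrees with 1 − 1 + 0 = 0.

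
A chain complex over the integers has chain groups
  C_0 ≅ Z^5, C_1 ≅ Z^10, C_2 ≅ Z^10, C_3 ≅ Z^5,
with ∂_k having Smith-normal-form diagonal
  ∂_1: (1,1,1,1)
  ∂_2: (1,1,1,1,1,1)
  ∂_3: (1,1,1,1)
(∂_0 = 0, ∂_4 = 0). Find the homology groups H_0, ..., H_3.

H_0 = Z,  H_1 = 0,  H_2 = 0,  H_3 = Z.

H_0: b_0 = 5 − 0 − 4 = 1; torsion from ∂_1 factors > 1: none. So H_0 = Z.
H_1: b_1 = 10 − 4 − 6 = 0; torsion from ∂_2 factors > 1: none. So H_1 = 0.
H_2: b_2 = 10 − 6 − 4 = 0; torsion from ∂_3 factors > 1: none. So H_2 = 0.
H_3: b_3 = 5 − 4 − 0 = 1; torsion from ∂_4 factors > 1: none. So H_3 = Z.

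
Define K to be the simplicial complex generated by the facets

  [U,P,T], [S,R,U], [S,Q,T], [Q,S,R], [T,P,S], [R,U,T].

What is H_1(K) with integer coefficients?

H_1 = Z.

Fix the vertex order P < Q < R < S < T < U and write every simplex with vertices in increasing order. Then dim K = 2 and the simplices of K are:

  0-simplices (6): P, Q, R, S, T, U
  1-simplices (12): PS, PT, PU, QR, QS, QT, RS, RT, RU, ST, SU, TU
  2-simplices (6): PST, PTU, QRS, QST, RSU, RTU

giving chain groups C_0 ≅ Z^6, C_1 ≅ Z^12, C_2 ≅ Z^6.

The boundary map ∂_1: C_1 → C_0 is given by ∂[p,q] = [q] − [p].
The 6×12 boundary matrix has rank 5 and Smith normal form diag(1,1,1,1,1).

The boundary map ∂_2: C_2 → C_1 acts by ∂[p,q,r] = [q,r] − [p,r] + [p,q]. For instance
  ∂RSU = SU − RU + RS,
  ∂PST = ST − PT + PS.
As a 12×6 matrix over Z this has rank 6, with invariant factors (1,1,1,1,1,1).

Computing H_k = (kernel of ∂_k) / (image of ∂_{k+1}):

  H_1: rank ker ∂_1 − rank ∂_2 = (12 − 5) − 6 = 1, and the invariant factors of ∂_2 are all 1, so H_1 ≅ Z.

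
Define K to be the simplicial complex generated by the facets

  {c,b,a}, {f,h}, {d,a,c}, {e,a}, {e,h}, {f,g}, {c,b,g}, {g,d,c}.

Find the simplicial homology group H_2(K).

H_2 = 0.

Order the vertices as a < b < c < d < e < f < g < h. Listing each simplex with vertices in this order, K has dimension 2 with simplices:

  0-simplices (8): a, b, c, d, e, f, g, h
  1-simplices (12): ab, ac, ad, ae, bc, bg, cd, cg, dg, eh, fg, fh
  2-simplices (4): abc, acd, bcg, cdg

Hence C_0 ≅ Z^8, C_1 ≅ Z^12, C_2 ≅ Z^4.

Boundary ∂_1: C_1 → C_0 maps an edge to its endpoints' difference, ∂[p,q] = q − p. For instance
  ∂cd = d − c.
The resulting 8×12 matrix has rank 7, and its Smith normal form has invariant factors (1,1,1,1,1,1,1).

Boundary ∂_2: C_2 → C_1 acts by ∂[p,q,r] = [q,r] − [p,r] + [p,q]. For instance
  ∂cdg = dg − cg + cd,
  ∂bcg = cg − bg + bc.
The 12×4 boundary matrix has rank 4 and Smith normal form diag(1,1,1,1).

Now H_k = ker ∂_k / im ∂_{k+1}, so:

  H_2: rank ker ∂_2 − rank ∂_3 = (4 − 4) − 0 = 0, and there is no ∂_3, so H_2 ≅ 0.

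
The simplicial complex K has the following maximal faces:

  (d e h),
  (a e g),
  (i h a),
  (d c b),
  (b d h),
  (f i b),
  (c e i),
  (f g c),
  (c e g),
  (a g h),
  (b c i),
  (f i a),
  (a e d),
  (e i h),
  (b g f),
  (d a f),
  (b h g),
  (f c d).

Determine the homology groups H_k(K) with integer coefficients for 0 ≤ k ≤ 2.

H_0 = Z,  H_1 = Z ⊕ Z/2Z,  H_2 = 0.

Fix the vertex order a < b < c < d < e < f < g < h < i and write every simplex with vertices in increasing order. Then dim K = 2 and the simplices of K are:

  0-simplices (9): a, b, c, d, e, f, g, h, i
  1-simplices (27): ad, ae, af, ag, ah, ai, bc, bd, bf, bg, bh, bi, cd, ce, cf, cg, ci, de, df, dh, eg, eh, ei, fg, fi, gh, hi
  2-simplices (18): ade, adf, aeg, afi, agh, ahi, bcd, bci, bdh, bfg, bfi, bgh, cdf, ceg, cei, cfg, deh, ehi

giving chain groups C_0 ≅ Z^9, C_1 ≅ Z^27, C_2 ≅ Z^18.

The boundary map ∂_1: C_1 → C_0 maps an edge to its endpoints' difference, ∂[p,q] = q − p.
The resulting 9×27 matrix has rank 8, and its Smith normal form has invariant factors (1,1,1,1,1,1,1,1).

The boundary map ∂_2: C_2 → C_1 maps a triangle to the signed sum of its edges. For instance
  ∂cei = ei − ci + ce,
  ∂bcd = cd − bd + bc.
This gives a 27×18 integer matrix of rank 18; reducing to Smith normal form yields diagonal entries (1,1,1,1,1,1,1,1,1,1,1,1,1,1,1,1,1,2).

From H_k ≅ ker(∂_k) / im(∂_{k+1}) we obtain:

  H_0: rank C_0 − rank ∂_1 = 9 − 8 = 1, and the invariant factors of ∂_1 are all 1, so H_0 = Z.
  H_1: rank ker ∂_1 − rank ∂_2 = (27 − 8) − 18 = 1, and ∂_2 has invariant factor 2 > 1, so H_1 = Z ⊕ Z/2Z.
  H_2: rank ker ∂_2 − rank ∂_3 = (18 − 18) − 0 = 0, and there is no ∂_3, so H_2 = 0.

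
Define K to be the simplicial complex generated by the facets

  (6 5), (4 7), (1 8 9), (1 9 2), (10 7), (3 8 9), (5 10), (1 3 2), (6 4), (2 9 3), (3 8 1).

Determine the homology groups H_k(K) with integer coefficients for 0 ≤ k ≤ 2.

Fix the vertex order 1 < 2 < 3 < 4 < 5 < 6 < 7 < 8 < 9 < 10 and write every simplex with vertices in increasing order. Then dim K = 2 and the simplices of K are:

  0-simplices (10): [1], [2], [3], [4], [5], [6], [7], [8], [9], [10]
  1-simplices (14): [1,2], [1,3], [1,8], [1,9], [2,3], [2,9], [3,8], [3,9], [4,6], [4,7], [5,6], [5,10], [7,10], [8,9]
  2-simplices (6): [1,2,3], [1,2,9], [1,3,8], [1,8,9], [2,3,9], [3,8,9]

so the chain groups are C_0 ≅ Z^10, C_1 ≅ Z^14, C_2 ≅ Z^6.

The boundary map ∂_1: C_1 → C_0 is given by ∂[p,q] = [q] − [p].
As a 10×14 matrix over Z this has rank 8, with invariant factors (1,1,1,1,1,1,1,1).

∂_2: C_2 → C_1 acts by ∂[p,q,r] = [q,r] − [p,r] + [p,q]. For instance
  ∂[1,2,3] = [2,3] − [1,3] + [1,2],
  ∂[2,3,9] = [3,9] − [2,9] + [2,3].
This gives a 14×6 integer matrix of rank 5; reducing to Smith normal form yields diagonal entries (1,1,1,1,1).

Now H_k = ker ∂_k / im ∂_{k+1}, so:

  H_0: rank C_0 − rank ∂_1 = 10 − 8 = 2, and the invariant factors of ∂_1 are all 1, so H_0 ≅ Z^2.
  H_1: rank ker ∂_1 − rank ∂_2 = (14 − 8) − 5 = 1, and the invariant factors of ∂_2 are all 1, so H_1 ≅ Z.
  H_2: rank ker ∂_2 − rank ∂_3 = (6 − 5) − 0 = 1, and there is no ∂_3, so H_2 ≅ Z.

H_0 ≅ Z^2,  H_1 ≅ Z,  H_2 ≅ Z.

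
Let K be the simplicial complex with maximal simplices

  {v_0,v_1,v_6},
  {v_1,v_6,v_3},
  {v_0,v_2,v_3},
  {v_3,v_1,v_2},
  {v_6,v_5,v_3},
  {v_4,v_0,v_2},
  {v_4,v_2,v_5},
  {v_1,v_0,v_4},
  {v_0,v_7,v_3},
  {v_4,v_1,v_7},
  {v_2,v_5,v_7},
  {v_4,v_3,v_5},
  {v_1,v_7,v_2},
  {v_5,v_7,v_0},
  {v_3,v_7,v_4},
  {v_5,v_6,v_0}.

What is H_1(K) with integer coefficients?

H_1 ≅ Z^2.

We work with the vertex ordering v_0 < v_1 < v_2 < v_3 < v_4 < v_5 < v_6 < v_7. The simplices of K, each written with vertices in increasing order, are:

  0-simplices (8): [v_0], [v_1], [v_2], [v_3], [v_4], [v_5], [v_6], [v_7]
  1-simplices (24): (24 of them)
  2-simplices (16): (16 of them)

Hence C_0 ≅ Z^8, C_1 ≅ Z^24, C_2 ≅ Z^16.

Boundary ∂_1: C_1 → C_0 sends each edge [p,q] (with p < q) to q − p. For instance
  ∂[v_4,v_5] = [v_5] − [v_4].
As a 8×24 matrix over Z this has rank 7, with invariant factors (1,1,1,1,1,1,1).

The boundary map ∂_2: C_2 → C_1 acts by ∂[p,q,r] = [q,r] − [p,r] + [p,q]. For instance
  ∂[v_1,v_3,v_6] = [v_3,v_6] − [v_1,v_6] + [v_1,v_3],
  ∂[v_0,v_1,v_6] = [v_1,v_6] − [v_0,v_6] + [v_0,v_1].
The resulting 24×16 matrix has rank 15, and its Smith normal form has invariant factors (1,1,1,1,1,1,1,1,1,1,1,1,1,1,1).

From H_k ≅ ker(∂_k) / im(∂_{k+1}) we obtain:

  H_1: rank ker ∂_1 − rank ∂_2 = (24 − 7) − 15 = 2, and the invariant factors of ∂_2 are all 1, so H_1 = Z^2.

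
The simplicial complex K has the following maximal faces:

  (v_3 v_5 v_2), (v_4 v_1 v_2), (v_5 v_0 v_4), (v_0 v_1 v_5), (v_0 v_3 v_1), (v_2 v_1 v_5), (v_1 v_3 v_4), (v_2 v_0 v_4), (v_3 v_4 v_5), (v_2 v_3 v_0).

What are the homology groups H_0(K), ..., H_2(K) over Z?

Fix the vertex order v_0 < v_1 < v_2 < v_3 < v_4 < v_5 and write every simplex with vertices in increasing order. Then dim K = 2 and the simplices of K are:

  0-simplices (6): [v_0], [v_1], [v_2], [v_3], [v_4], [v_5]
  1-simplices (15): (15 of them)
  2-simplices (10): [v_0,v_1,v_3], [v_0,v_1,v_5], [v_0,v_2,v_3], [v_0,v_2,v_4], [v_0,v_4,v_5], [v_1,v_2,v_4], [v_1,v_2,v_5], [v_1,v_3,v_4], [v_2,v_3,v_5], [v_3,v_4,v_5]

so the chain groups are C_0 ≅ Z^6, C_1 ≅ Z^15, C_2 ≅ Z^10.

Boundary ∂_1: C_1 → C_0 maps an edge to its endpoints' difference, ∂[p,q] = q − p. For instance
  ∂[v_0,v_4] = [v_4] − [v_0].
As a 6×15 matrix over Z this has rank 5, with invariant factors (1,1,1,1,1).

The boundary map ∂_2: C_2 → C_1 acts by ∂[p,q,r] = [q,r] − [p,r] + [p,q]. For instance
  ∂[v_0,v_1,v_5] = [v_1,v_5] − [v_0,v_5] + [v_0,v_1],
  ∂[v_3,v_4,v_5] = [v_4,v_5] − [v_3,v_5] + [v_3,v_4].
As a 15×10 matrix over Z this has rank 10, with invariant factors (1,1,1,1,1,1,1,1,1,2).

Computing H_k = (kernel of ∂_k) / (image of ∂_{k+1}):

  H_0: rank C_0 − rank ∂_1 = 6 − 5 = 1, and the invariant factors of ∂_1 are all 1, so H_0 = Z.
  H_1: rank ker ∂_1 − rank ∂_2 = (15 − 5) − 10 = 0, and ∂_2 has invariant factor 2 > 1, so H_1 = Z/2.
  H_2: rank ker ∂_2 − rank ∂_3 = (10 − 10) − 0 = 0, and there is no ∂_3, so H_2 = 0.

H_0 ≅ Z,  H_1 ≅ Z/2,  H_2 = 0.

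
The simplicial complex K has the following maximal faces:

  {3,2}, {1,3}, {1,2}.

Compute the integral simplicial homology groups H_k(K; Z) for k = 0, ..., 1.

We work with the vertex ordering 1 < 2 < 3. The simplices of K, each written with vertices in increasing order, are:

  0-simplices (3): [1], [2], [3]
  1-simplices (3): [1,2], [1,3], [2,3]

so the chain groups are C_0 ≅ Z^3, C_1 ≅ Z^3.

Boundary ∂_1: C_1 → C_0 is given by ∂[p,q] = [q] − [p]. For instance
  ∂[1,2] = [2] − [1].
The resulting 3×3 matrix has rank 2, and its Smith normal form has invariant factors (1,1).

From H_k ≅ ker(∂_k) / im(∂_{k+1}) we obtain:

  H_0: rank C_0 − rank ∂_1 = 3 − 2 = 1, and the invariant factors of ∂_1 are all 1, so H_0 = Z.
  H_1: rank ker ∂_1 − rank ∂_2 = (3 − 2) − 0 = 1, and there is no ∂_2, so H_1 = Z.

As a check, the Euler characteristic is 3 − 3 = 0, which agrees with 1 − 1 = 0.

H_0 = Z,  H_1 = Z.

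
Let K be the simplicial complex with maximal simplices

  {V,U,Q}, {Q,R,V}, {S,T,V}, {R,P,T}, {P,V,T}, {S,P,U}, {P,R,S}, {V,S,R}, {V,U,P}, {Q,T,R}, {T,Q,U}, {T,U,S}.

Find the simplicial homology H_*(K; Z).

H_0 ≅ Z,  H_1 ≅ Z/2Z,  H_2 = 0.

Take the total order P < Q < R < S < T < U < V on the vertex set. Then K (dimension 2) consists of the simplices:

  0-simplices (7): P, Q, R, S, T, U, V
  1-simplices (18): PR, PS, PT, PU, PV, QR, QT, QU, QV, RS, RT, RV, ST, SU, SV, TU, TV, UV
  2-simplices (12): PRS, PRT, PSU, PTV, PUV, QRT, QRV, QTU, QUV, RSV, STU, STV

so the chain groups are C_0 ≅ Z^7, C_1 ≅ Z^18, C_2 ≅ Z^12.

The boundary map ∂_1: C_1 → C_0 maps an edge to its endpoints' difference, ∂[p,q] = q − p. For instance
  ∂PT = T − P.
This gives a 7×18 integer matrix of rank 6; reducing to Smith normal form yields diagonal entries (1,1,1,1,1,1).

Boundary ∂_2: C_2 → C_1 acts by ∂[p,q,r] = [q,r] − [p,r] + [p,q]. For instance
  ∂QTU = TU − QU + QT,
  ∂QUV = UV − QV + QU.
The resulting 18×12 matrix has rank 12, and its Smith normal form has invariant factors (1,1,1,1,1,1,1,1,1,1,1,2).

Reading off H_k = ker ∂_k / im ∂_{k+1}:

  H_0: rank C_0 − rank ∂_1 = 7 − 6 = 1, and the invariant factors of ∂_1 are all 1, so H_0 = Z.
  H_1: rank ker ∂_1 − rank ∂_2 = (18 − 6) − 12 = 0, and ∂_2 has invariant factor 2 > 1, so H_1 = Z/2Z.
  H_2: rank ker ∂_2 − rank ∂_3 = (12 − 12) − 0 = 0, and there is no ∂_3, so H_2 = 0.

As a check, the Euler characteristic is 7 − 18 + 12 = 1, which agrees with 1 − 0 + 0 = 1.
(K is a triangulation of the real projective plane RP^2.)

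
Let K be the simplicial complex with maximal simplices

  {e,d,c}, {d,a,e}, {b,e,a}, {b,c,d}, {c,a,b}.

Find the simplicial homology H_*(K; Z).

H_0 ≅ Z,  H_1 ≅ Z,  H_2 = 0.

K has 5 vertices, 10 edges, 5 triangles.
rank ∂_0 = 0, rank ∂_1 = 4 ⇒ b_0 = 5 − 0 − 4 = 1; all invariant factors of ∂_1 are 1 so no torsion. So H_0 = Z.
rank ∂_1 = 4, rank ∂_2 = 5 ⇒ b_1 = 10 − 4 − 5 = 1; all invariant factors of ∂_2 are 1 so no torsion. So H_1 = Z.
rank ∂_2 = 5, rank ∂_3 = 0 ⇒ b_2 = 5 − 5 − 0 = 0. So H_2 = 0.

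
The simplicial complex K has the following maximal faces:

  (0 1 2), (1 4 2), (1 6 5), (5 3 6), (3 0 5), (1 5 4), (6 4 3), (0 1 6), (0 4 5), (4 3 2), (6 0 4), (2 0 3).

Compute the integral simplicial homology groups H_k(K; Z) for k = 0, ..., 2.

Order the vertices as 0 < 1 < 2 < 3 < 4 < 5 < 6. Listing each simplex with vertices in this order, K has dimension 2 with simplices:

  0-simplices (7): [0], [1], [2], [3], [4], [5], [6]
  1-simplices (18): [0,1], [0,2], [0,3], [0,4], [0,5], [0,6], [1,2], [1,4], [1,5], [1,6], [2,3], [2,4], [3,4], [3,5], [3,6], [4,5], [4,6], [5,6]
  2-simplices (12): [0,1,2], [0,1,6], [0,2,3], [0,3,5], [0,4,5], [0,4,6], [1,2,4], [1,4,5], [1,5,6], [2,3,4], [3,4,6], [3,5,6]

giving chain groups C_0 ≅ Z^7, C_1 ≅ Z^18, C_2 ≅ Z^12.

∂_1: C_1 → C_0 is given by ∂[p,q] = [q] − [p]. For instance
  ∂[2,3] = [3] − [2].
The resulting 7×18 matrix has rank 6, and its Smith normal form has invariant factors (1,1,1,1,1,1).

Boundary ∂_2: C_2 → C_1 acts by ∂[p,q,r] = [q,r] − [p,r] + [p,q]. For instance
  ∂[0,4,6] = [4,6] − [0,6] + [0,4],
  ∂[1,5,6] = [5,6] − [1,6] + [1,5].
As a 18×12 matrix over Z this has rank 12, with invariant factors (1,1,1,1,1,1,1,1,1,1,1,2).

From H_k ≅ ker(∂_k) / im(∂_{k+1}) we obtain:

  H_0: rank C_0 − rank ∂_1 = 7 − 6 = 1, and the invariant factors of ∂_1 are all 1, so H_0 = Z.
  H_1: rank ker ∂_1 − rank ∂_2 = (18 − 6) − 12 = 0, and ∂_2 has invariant factor 2 > 1, so H_1 = Z/2.
  H_2: rank ker ∂_2 − rank ∂_3 = (12 − 12) − 0 = 0, and there is no ∂_3, so H_2 = 0.

(K is a triangulation of the real projective plane RP^2.)

H_0 ≅ Z,  H_1 ≅ Z/2,  H_2 = 0.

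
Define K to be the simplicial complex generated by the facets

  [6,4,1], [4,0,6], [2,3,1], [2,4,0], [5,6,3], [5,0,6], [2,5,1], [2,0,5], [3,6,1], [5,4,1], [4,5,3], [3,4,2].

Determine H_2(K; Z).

Order the vertices as 0 < 1 < 2 < 3 < 4 < 5 < 6. Listing each simplex with vertices in this order, K has dimension 2 with simplices:

  0-simplices (7): [0], [1], [2], [3], [4], [5], [6]
  1-simplices (18): [0,2], [0,4], [0,5], [0,6], [1,2], [1,3], [1,4], [1,5], [1,6], [2,3], [2,4], [2,5], [3,4], [3,5], [3,6], [4,5], [4,6], [5,6]
  2-simplices (12): [0,2,4], [0,2,5], [0,4,6], [0,5,6], [1,2,3], [1,2,5], [1,3,6], [1,4,5], [1,4,6], [2,3,4], [3,4,5], [3,5,6]

so the chain groups are C_0 ≅ Z^7, C_1 ≅ Z^18, C_2 ≅ Z^12.

The boundary map ∂_1: C_1 → C_0 maps an edge to its endpoints' difference, ∂[p,q] = q − p. For instance
  ∂[2,3] = [3] − [2].
As a 7×18 matrix over Z this has rank 6, with invariant factors (1,1,1,1,1,1).

Boundary ∂_2: C_2 → C_1 maps a triangle to the signed sum of its edges. For instance
  ∂[1,2,3] = [2,3] − [1,3] + [1,2],
  ∂[0,4,6] = [4,6] − [0,6] + [0,4].
This gives a 18×12 integer matrix of rank 12; reducing to Smith normal form yields diagonal entries (1,1,1,1,1,1,1,1,1,1,1,2).

From H_k ≅ ker(∂_k) / im(∂_{k+1}) we obtain:

  H_2: rank ker ∂_2 − rank ∂_3 = (12 − 12) − 0 = 0, and there is no ∂_3, so H_2 ≅ 0.

H_2 = 0.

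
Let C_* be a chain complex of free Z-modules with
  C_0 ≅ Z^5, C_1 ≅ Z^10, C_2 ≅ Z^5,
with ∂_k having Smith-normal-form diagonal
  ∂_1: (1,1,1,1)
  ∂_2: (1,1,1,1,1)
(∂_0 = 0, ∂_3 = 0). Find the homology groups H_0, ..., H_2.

H_0: b_0 = 5 − 0 − 4 = 1; torsion from ∂_1 factors > 1: none. So H_0 = Z.
H_1: b_1 = 10 − 4 − 5 = 1; torsion from ∂_2 factors > 1: none. So H_1 = Z.
H_2: b_2 = 5 − 5 − 0 = 0; torsion from ∂_3 factors > 1: none. So H_2 = 0.

H_0 = Z,  H_1 = Z,  H_2 = 0.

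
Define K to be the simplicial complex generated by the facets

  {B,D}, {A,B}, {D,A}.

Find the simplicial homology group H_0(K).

Take the total order A < B < D on the vertex set. Then K (dimension 1) consists of the simplices:

  0-simplices (3): A, B, D
  1-simplices (3): AB, AD, BD

Hence C_0 ≅ Z^3, C_1 ≅ Z^3.

∂_1: C_1 → C_0 sends each edge [p,q] (with p < q) to q − p.
As a 3×3 matrix over Z this has rank 2, with invariant factors (1,1).

From H_k ≅ ker(∂_k) / im(∂_{k+1}) we obtain:

  H_0: rank C_0 − rank ∂_1 = 3 − 2 = 1, and the invariant factors of ∂_1 are all 1, so H_0 = Z.

(K is a triangulation of the circle S^1.)

H_0 ≅ Z.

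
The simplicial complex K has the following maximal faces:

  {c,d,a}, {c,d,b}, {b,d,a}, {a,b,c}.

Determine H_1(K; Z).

Fix the vertex order a < b < c < d and write every simplex with vertices in increasing order. Then dim K = 2 and the simplices of K are:

  0-simplices (4): a, b, c, d
  1-simplices (6): ab, ac, ad, bc, bd, cd
  2-simplices (4): abc, abd, acd, bcd

so the chain groups are C_0 ≅ Z^4, C_1 ≅ Z^6, C_2 ≅ Z^4.

∂_1: C_1 → C_0 sends each edge [p,q] (with p < q) to q − p. For instance
  ∂bd = d − b.
The 4×6 boundary matrix has rank 3 and Smith normal form diag(1,1,1).

Boundary ∂_2: C_2 → C_1 maps a triangle to the signed sum of its edges. For instance
  ∂abd = bd − ad + ab,
  ∂acd = cd − ad + ac.
As a 6×4 matrix over Z this has rank 3, with invariant factors (1,1,1).

From H_k ≅ ker(∂_k) / im(∂_{k+1}) we obtain:

  H_1: rank ker ∂_1 − rank ∂_2 = (6 − 3) − 3 = 0, and the invariant factors of ∂_2 are all 1, so H_1 = 0.

(K is a triangulation of the 2-sphere S^2.)

H_1 ≅ 0.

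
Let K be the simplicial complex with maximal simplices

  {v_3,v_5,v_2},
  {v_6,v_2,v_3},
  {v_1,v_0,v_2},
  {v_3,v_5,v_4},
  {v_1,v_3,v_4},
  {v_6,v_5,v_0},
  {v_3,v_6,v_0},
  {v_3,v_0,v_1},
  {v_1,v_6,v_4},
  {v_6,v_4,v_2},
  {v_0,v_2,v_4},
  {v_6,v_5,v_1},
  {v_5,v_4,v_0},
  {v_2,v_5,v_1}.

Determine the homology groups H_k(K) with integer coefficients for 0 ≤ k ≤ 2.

H_0 ≅ Z,  H_1 ≅ Z^2,  H_2 ≅ Z.

Take the total order v_0 < v_1 < v_2 < v_3 < v_4 < v_5 < v_6 on the vertex set. Then K (dimension 2) consists of the simplices:

  0-simplices (7): [v_0], [v_1], [v_2], [v_3], [v_4], [v_5], [v_6]
  1-simplices (21): (21 of them)
  2-simplices (14): (14 of them)

giving chain groups C_0 ≅ Z^7, C_1 ≅ Z^21, C_2 ≅ Z^14.

∂_1: C_1 → C_0 is given by ∂[p,q] = [q] − [p]. For instance
  ∂[v_2,v_5] = [v_5] − [v_2].
This gives a 7×21 integer matrix of rank 6; reducing to Smith normal form yields diagonal entries (1,1,1,1,1,1).

The boundary map ∂_2: C_2 → C_1 maps a triangle to the signed sum of its edges. For instance
  ∂[v_2,v_4,v_6] = [v_4,v_6] − [v_2,v_6] + [v_2,v_4],
  ∂[v_0,v_2,v_4] = [v_2,v_4] − [v_0,v_4] + [v_0,v_2].
This gives a 21×14 integer matrix of rank 13; reducing to Smith normal form yields diagonal entries (1,1,1,1,1,1,1,1,1,1,1,1,1).

Reading off H_k = ker ∂_k / im ∂_{k+1}:

  H_0: rank C_0 − rank ∂_1 = 7 − 6 = 1, and the invariant factors of ∂_1 are all 1, so H_0 ≅ Z.
  H_1: rank ker ∂_1 − rank ∂_2 = (21 − 6) − 13 = 2, and the invariant factors of ∂_2 are all 1, so H_1 ≅ Z^2.
  H_2: rank ker ∂_2 − rank ∂_3 = (14 − 13) − 0 = 1, and there is no ∂_3, so H_2 ≅ Z.

As a check, the Euler characteristic is 7 − 21 + 14 = 0, which agrees with 1 − 2 + 1 = 0.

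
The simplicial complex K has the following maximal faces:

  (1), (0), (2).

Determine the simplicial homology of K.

Take the total order 0 < 1 < 2 on the vertex set. Then K (dimension 0) consists of the simplices:

  0-simplices (3): [0], [1], [2]

Hence C_0 ≅ Z^3.

Computing H_k = (kernel of ∂_k) / (image of ∂_{k+1}):

  H_0: rank C_0 − rank ∂_1 = 3 − 0 = 3, and there is no ∂_1, so H_0 = Z^3.

H_0 ≅ Z^3.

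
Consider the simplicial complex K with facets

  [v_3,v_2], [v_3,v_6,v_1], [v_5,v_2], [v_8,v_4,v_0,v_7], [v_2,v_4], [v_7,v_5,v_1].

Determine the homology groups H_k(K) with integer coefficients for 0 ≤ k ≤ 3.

Take the total order v_0 < v_1 < v_2 < v_3 < v_4 < v_5 < v_6 < v_7 < v_8 on the vertex set. Then K (dimension 3) consists of the simplices:

  0-simplices (9): [v_0], [v_1], [v_2], [v_3], [v_4], [v_5], [v_6], [v_7], [v_8]
  1-simplices (15): (15 of them)
  2-simplices (6): [v_0,v_4,v_7], [v_0,v_4,v_8], [v_0,v_7,v_8], [v_1,v_3,v_6], [v_1,v_5,v_7], [v_4,v_7,v_8]
  3-simplices (1): [v_0,v_4,v_7,v_8]

so the chain groups are C_0 ≅ Z^9, C_1 ≅ Z^15, C_2 ≅ Z^6, C_3 ≅ Z^1.

∂_1: C_1 → C_0 is given by ∂[p,q] = [q] − [p]. For instance
  ∂[v_4,v_8] = [v_8] − [v_4].
The resulting 9×15 matrix has rank 8, and its Smith normal form has invariant factors (1,1,1,1,1,1,1,1).

∂_2: C_2 → C_1 sends each 2-simplex [p,q,r] to [q,r] − [p,r] + [p,q]. For instance
  ∂[v_0,v_4,v_8] = [v_4,v_8] − [v_0,v_8] + [v_0,v_4],
  ∂[v_0,v_7,v_8] = [v_7,v_8] − [v_0,v_8] + [v_0,v_7].
The 15×6 boundary matrix has rank 5 and Smith normal form diag(1,1,1,1,1).

∂_3: C_3 → C_2 sends each 3-simplex σ to the alternating sum Σ_i (−1)^i (σ with its i-th vertex removed). For instance
  ∂[v_0,v_4,v_7,v_8] = [v_4,v_7,v_8] − [v_0,v_7,v_8] + [v_0,v_4,v_8] − [v_0,v_4,v_7].
As a 6×1 matrix over Z this has rank 1, with invariant factors (1).

Computing H_k = (kernel of ∂_k) / (image of ∂_{k+1}):

  H_0: rank C_0 − rank ∂_1 = 9 − 8 = 1, and the invariant factors of ∂_1 are all 1, so H_0 ≅ Z.
  H_1: rank ker ∂_1 − rank ∂_2 = (15 − 8) − 5 = 2, and the invariant factors of ∂_2 are all 1, so H_1 ≅ Z^2.
  H_2: rank ker ∂_2 − rank ∂_3 = (6 − 5) − 1 = 0, and the invariant factors of ∂_3 are all 1, so H_2 ≅ 0.
  H_3: rank ker ∂_3 − rank ∂_4 = (1 − 1) − 0 = 0, and there is no ∂_4, so H_3 ≅ 0.

H_0 = Z,  H_1 = Z^2,  H_2 = 0,  H_3 = 0.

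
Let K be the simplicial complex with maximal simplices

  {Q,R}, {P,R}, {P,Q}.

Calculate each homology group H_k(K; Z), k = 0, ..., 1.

Take the total order P < Q < R on the vertex set. Then K (dimension 1) consists of the simplices:

  0-simplices (3): P, Q, R
  1-simplices (3): PQ, PR, QR

giving chain groups C_0 ≅ Z^3, C_1 ≅ Z^3.

Boundary ∂_1: C_1 → C_0 sends each edge [p,q] (with p < q) to q − p. For instance
  ∂PR = R − P.
As a 3×3 matrix over Z this has rank 2, with invariant factors (1,1).

Computing H_k = (kernel of ∂_k) / (image of ∂_{k+1}):

  H_0: rank C_0 − rank ∂_1 = 3 − 2 = 1, and the invariant factors of ∂_1 are all 1, so H_0 ≅ Z.
  H_1: rank ker ∂_1 − rank ∂_2 = (3 − 2) − 0 = 1, and there is no ∂_2, so H_1 ≅ Z.

H_0 = Z,  H_1 = Z.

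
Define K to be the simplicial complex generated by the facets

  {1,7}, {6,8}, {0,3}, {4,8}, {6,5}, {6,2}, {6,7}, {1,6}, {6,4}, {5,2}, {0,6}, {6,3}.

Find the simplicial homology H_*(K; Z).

H_0 ≅ Z,  H_1 ≅ Z^4.

Take the total order 0 < 1 < 2 < 3 < 4 < 5 < 6 < 7 < 8 on the vertex set. Then K (dimension 1) consists of the simplices:

  0-simplices (9): [0], [1], [2], [3], [4], [5], [6], [7], [8]
  1-simplices (12): [0,3], [0,6], [1,6], [1,7], [2,5], [2,6], [3,6], [4,6], [4,8], [5,6], [6,7], [6,8]

so the chain groups are C_0 ≅ Z^9, C_1 ≅ Z^12.

∂_1: C_1 → C_0 is given by ∂[p,q] = [q] − [p]. For instance
  ∂[0,6] = [6] − [0].
The 9×12 boundary matrix has rank 8 and Smith normal form diag(1,1,1,1,1,1,1,1).

From H_k ≅ ker(∂_k) / im(∂_{k+1}) we obtain:

  H_0: rank C_0 − rank ∂_1 = 9 − 8 = 1, and the invariant factors of ∂_1 are all 1, so H_0 ≅ Z.
  H_1: rank ker ∂_1 − rank ∂_2 = (12 − 8) − 0 = 4, and there is no ∂_2, so H_1 ≅ Z^4.

As a check, the Euler characteristic is 9 − 12 = -3, which agrees with 1 − 4 = -3.
(K is a triangulation of a wedge of 4 circles.)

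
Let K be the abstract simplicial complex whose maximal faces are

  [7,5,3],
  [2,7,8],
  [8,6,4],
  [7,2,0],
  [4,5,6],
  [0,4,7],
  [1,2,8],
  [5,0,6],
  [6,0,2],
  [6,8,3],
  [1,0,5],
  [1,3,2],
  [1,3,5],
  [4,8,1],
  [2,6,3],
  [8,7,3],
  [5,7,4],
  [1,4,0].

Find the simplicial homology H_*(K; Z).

H_0 ≅ Z,  H_1 ≅ Z × Z/2,  H_2 = 0.

Take the total order 0 < 1 < 2 < 3 < 4 < 5 < 6 < 7 < 8 on the vertex set. Then K (dimension 2) consists of the simplices:

  0-simplices (9): [0], [1], [2], [3], [4], [5], [6], [7], [8]
  1-simplices (27): (27 of them)
  2-simplices (18): [0,1,4], [0,1,5], [0,2,6], [0,2,7], [0,4,7], [0,5,6], [1,2,3], [1,2,8], [1,3,5], [1,4,8], [2,3,6], [2,7,8], [3,5,7], [3,6,8], [3,7,8], [4,5,6], [4,5,7], [4,6,8]

giving chain groups C_0 ≅ Z^9, C_1 ≅ Z^27, C_2 ≅ Z^18.

The boundary map ∂_1: C_1 → C_0 sends each edge [p,q] (with p < q) to q − p.
The 9×27 boundary matrix has rank 8 and Smith normal form diag(1,1,1,1,1,1,1,1).

The boundary map ∂_2: C_2 → C_1 sends each 2-simplex [p,q,r] to [q,r] − [p,r] + [p,q]. For instance
  ∂[1,2,8] = [2,8] − [1,8] + [1,2],
  ∂[1,2,3] = [2,3] − [1,3] + [1,2].
The 27×18 boundary matrix has rank 18 and Smith normal form diag(1,1,1,1,1,1,1,1,1,1,1,1,1,1,1,1,1,2).

Reading off H_k = ker ∂_k / im ∂_{k+1}:

  H_0: rank C_0 − rank ∂_1 = 9 − 8 = 1, and the invariant factors of ∂_1 are all 1, so H_0 = Z.
  H_1: rank ker ∂_1 − rank ∂_2 = (27 − 8) − 18 = 1, and ∂_2 has invariant factor 2 > 1, so H_1 = Z × Z/2.
  H_2: rank ker ∂_2 − rank ∂_3 = (18 − 18) − 0 = 0, and there is no ∂_3, so H_2 = 0.

As a check, the Euler characteristic is 9 − 27 + 18 = 0, which agrees with 1 − 1 + 0 = 0.
(K is a triangulation of the Klein bottle.)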